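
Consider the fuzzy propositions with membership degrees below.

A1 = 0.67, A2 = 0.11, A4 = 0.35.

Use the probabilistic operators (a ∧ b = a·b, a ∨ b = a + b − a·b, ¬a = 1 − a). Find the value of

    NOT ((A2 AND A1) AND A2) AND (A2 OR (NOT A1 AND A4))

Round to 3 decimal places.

A2 AND A1 = a·b on (0.1100, 0.6700) = 0.0737
(A2 AND A1) AND A2 = a·b on (0.0737, 0.1100) = 0.0081
NOT ((A2 AND A1) AND A2) = 1 − 0.0081 = 0.9919
NOT A1 = 1 − 0.6700 = 0.3300
NOT A1 AND A4 = a·b on (0.3300, 0.3500) = 0.1155
A2 OR (NOT A1 AND A4) = a + b − a·b on (0.1100, 0.1155) = 0.2128
NOT ((A2 AND A1) AND A2) AND (A2 OR (NOT A1 AND A4)) = a·b on (0.9919, 0.2128) = 0.2111

0.211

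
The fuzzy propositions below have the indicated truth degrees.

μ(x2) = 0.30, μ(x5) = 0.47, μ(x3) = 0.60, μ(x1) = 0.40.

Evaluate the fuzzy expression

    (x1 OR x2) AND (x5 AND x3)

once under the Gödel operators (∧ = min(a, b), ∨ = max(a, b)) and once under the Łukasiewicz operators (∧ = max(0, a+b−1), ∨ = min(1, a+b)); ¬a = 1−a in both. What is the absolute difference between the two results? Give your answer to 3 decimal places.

0.400

Under Gödel:
  x1 OR x2 = max(a, b) on (0.40, 0.30) = 0.40
  x5 AND x3 = min(a, b) on (0.47, 0.60) = 0.47
  (x1 OR x2) AND (x5 AND x3) = min(a, b) on (0.40, 0.47) = 0.40
  → value = 0.4000
Under Łukasiewicz:
  x1 OR x2 = min(1, a+b) on (0.40, 0.30) = 0.70
  x5 AND x3 = max(0, a+b−1) on (0.47, 0.60) = 0.07
  (x1 OR x2) AND (x5 AND x3) = max(0, a+b−1) on (0.70, 0.07) = 0.00
  → value = 0.0000
|0.4000 − 0.0000| = 0.400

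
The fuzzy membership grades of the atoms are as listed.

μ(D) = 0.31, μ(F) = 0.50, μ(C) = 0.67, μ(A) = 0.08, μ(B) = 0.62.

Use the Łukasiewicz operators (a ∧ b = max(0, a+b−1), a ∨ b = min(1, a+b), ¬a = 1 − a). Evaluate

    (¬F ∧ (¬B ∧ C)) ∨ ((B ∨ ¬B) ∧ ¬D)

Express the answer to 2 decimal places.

¬F = 1 − 0.50 = 0.50
¬B = 1 − 0.62 = 0.38
¬B ∧ C = max(0, a+b−1) on (0.38, 0.67) = 0.05
¬F ∧ (¬B ∧ C) = max(0, a+b−1) on (0.50, 0.05) = 0.00
¬B = 1 − 0.62 = 0.38
B ∨ ¬B = min(1, a+b) on (0.62, 0.38) = 1.00
¬D = 1 − 0.31 = 0.69
(B ∨ ¬B) ∧ ¬D = max(0, a+b−1) on (1.00, 0.69) = 0.69
(¬F ∧ (¬B ∧ C)) ∨ ((B ∨ ¬B) ∧ ¬D) = min(1, a+b) on (0.00, 0.69) = 0.69

0.69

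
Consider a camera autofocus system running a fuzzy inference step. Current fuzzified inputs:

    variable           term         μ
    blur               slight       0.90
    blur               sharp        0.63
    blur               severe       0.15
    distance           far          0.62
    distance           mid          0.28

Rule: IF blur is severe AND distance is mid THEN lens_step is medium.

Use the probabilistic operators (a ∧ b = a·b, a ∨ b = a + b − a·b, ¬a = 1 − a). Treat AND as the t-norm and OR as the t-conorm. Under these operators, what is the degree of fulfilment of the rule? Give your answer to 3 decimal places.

0.042

firing strength: severe=0.15, mid=0.28; AND[a·b] → w = 0.0420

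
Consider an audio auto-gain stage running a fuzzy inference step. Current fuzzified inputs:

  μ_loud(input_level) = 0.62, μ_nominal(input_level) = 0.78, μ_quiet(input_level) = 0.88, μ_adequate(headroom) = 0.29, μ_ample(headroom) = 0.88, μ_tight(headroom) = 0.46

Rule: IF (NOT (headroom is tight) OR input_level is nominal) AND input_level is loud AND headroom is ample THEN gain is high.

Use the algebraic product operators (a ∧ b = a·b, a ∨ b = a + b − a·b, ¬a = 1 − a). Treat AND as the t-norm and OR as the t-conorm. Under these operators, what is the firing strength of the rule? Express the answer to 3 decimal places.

0.490

firing strength: (¬tight=1−0.46=0.54 OR nominal=0.78) = 0.8988; AND[a·b] with loud=0.62, ample=0.88 → w = 0.4904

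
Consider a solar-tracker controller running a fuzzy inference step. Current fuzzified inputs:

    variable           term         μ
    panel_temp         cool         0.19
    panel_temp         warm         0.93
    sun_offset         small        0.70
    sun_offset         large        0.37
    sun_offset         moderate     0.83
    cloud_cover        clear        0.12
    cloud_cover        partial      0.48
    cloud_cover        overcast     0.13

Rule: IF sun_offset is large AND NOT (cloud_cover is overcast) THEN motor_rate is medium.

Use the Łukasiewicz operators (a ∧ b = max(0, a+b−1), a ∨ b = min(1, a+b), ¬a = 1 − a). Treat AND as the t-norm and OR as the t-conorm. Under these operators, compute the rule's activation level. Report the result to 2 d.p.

0.24

firing strength: large=0.37, ¬overcast=1−0.13=0.87; AND[max(0, a+b−1)] → w = 0.24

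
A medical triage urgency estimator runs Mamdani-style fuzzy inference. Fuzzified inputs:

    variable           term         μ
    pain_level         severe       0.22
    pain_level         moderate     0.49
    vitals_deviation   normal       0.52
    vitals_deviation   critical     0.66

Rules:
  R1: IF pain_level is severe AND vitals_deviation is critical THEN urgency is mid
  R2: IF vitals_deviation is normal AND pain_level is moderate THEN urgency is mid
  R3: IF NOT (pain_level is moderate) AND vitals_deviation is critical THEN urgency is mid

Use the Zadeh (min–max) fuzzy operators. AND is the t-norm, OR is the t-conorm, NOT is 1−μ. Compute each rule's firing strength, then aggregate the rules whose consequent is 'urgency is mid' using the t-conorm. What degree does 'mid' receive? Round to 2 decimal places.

0.51

R1: severe=0.22, critical=0.66; AND[min(a, b)] → w = 0.22
R2: normal=0.52, moderate=0.49; AND[min(a, b)] → w = 0.49
R3: ¬moderate=1−0.49=0.51, critical=0.66; AND[min(a, b)] → w = 0.51
Rules with consequent 'mid': {R1, R2, R3} → strengths 0.22, 0.49, 0.51
Aggregate via t-conorm [max(a, b)]: 0.51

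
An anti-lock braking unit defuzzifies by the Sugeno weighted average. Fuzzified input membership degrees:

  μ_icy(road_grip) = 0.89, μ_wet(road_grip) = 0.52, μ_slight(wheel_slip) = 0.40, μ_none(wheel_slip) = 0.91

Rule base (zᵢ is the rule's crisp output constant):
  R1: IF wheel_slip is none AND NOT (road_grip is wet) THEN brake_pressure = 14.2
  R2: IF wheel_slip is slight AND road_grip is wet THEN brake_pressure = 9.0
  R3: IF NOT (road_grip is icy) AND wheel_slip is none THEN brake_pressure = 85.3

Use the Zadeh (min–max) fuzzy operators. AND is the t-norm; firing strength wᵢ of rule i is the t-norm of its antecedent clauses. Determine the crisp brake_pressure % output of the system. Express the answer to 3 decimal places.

R1 (z=14.2): none=0.91, ¬wet=1−0.52=0.48; AND[min(a, b)] → w = 0.48
R2 (z=9.0): slight=0.40, wet=0.52; AND[min(a, b)] → w = 0.40
R3 (z=85.3): ¬icy=1−0.89=0.11, none=0.91; AND[min(a, b)] → w = 0.11
Weighted average = (0.48·14.2 + 0.40·9.0 + 0.11·85.3) / (0.48 + 0.40 + 0.11)
  = 19.7990 / 0.9900 = 19.999

19.999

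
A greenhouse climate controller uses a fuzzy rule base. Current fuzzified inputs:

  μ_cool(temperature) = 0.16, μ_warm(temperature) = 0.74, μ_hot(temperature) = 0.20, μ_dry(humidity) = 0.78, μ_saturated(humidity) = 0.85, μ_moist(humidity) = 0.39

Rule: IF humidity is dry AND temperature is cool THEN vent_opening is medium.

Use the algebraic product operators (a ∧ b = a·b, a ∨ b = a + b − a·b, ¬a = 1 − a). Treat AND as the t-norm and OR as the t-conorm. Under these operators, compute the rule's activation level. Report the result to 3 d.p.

0.125

firing strength: dry=0.78, cool=0.16; AND[a·b] → w = 0.1248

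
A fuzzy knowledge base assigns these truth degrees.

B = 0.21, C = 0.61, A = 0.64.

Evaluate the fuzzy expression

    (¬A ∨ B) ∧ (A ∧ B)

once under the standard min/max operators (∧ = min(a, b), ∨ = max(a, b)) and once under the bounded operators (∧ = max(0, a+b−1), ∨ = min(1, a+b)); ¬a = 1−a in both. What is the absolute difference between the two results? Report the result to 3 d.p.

0.210

Under standard min/max:
  ¬A = 1 − 0.64 = 0.36
  ¬A ∨ B = max(a, b) on (0.36, 0.21) = 0.36
  A ∧ B = min(a, b) on (0.64, 0.21) = 0.21
  (¬A ∨ B) ∧ (A ∧ B) = min(a, b) on (0.36, 0.21) = 0.21
  → value = 0.2100
Under bounded:
  ¬A = 1 − 0.64 = 0.36
  ¬A ∨ B = min(1, a+b) on (0.36, 0.21) = 0.57
  A ∧ B = max(0, a+b−1) on (0.64, 0.21) = 0.00
  (¬A ∨ B) ∧ (A ∧ B) = max(0, a+b−1) on (0.57, 0.00) = 0.00
  → value = 0.0000
|0.2100 − 0.0000| = 0.210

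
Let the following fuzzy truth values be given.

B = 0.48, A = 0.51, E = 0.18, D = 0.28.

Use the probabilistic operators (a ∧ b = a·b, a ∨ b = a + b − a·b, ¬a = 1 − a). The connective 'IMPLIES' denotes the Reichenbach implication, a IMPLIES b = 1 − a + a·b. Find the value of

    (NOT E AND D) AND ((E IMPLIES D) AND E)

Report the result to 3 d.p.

0.036

NOT E = 1 − 0.1800 = 0.8200
NOT E AND D = a·b on (0.8200, 0.2800) = 0.2296
E IMPLIES D  [Reichenbach: 1 − a + a·b] with a=0.1800, b=0.2800 → 0.8704
(E IMPLIES D) AND E = a·b on (0.8704, 0.1800) = 0.1567
(NOT E AND D) AND ((E IMPLIES D) AND E) = a·b on (0.2296, 0.1567) = 0.0360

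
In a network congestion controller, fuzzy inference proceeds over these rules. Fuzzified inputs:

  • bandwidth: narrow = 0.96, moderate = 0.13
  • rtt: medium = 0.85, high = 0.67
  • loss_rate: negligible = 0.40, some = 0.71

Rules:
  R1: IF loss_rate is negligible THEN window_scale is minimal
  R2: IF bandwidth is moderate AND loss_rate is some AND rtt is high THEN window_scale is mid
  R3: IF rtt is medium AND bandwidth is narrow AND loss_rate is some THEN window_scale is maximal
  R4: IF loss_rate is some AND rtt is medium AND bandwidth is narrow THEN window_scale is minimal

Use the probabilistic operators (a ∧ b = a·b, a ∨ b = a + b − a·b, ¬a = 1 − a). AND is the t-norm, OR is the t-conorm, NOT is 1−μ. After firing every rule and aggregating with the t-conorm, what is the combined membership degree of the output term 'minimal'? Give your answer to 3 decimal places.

0.748

R1: negligible=0.40 → w = 0.4000
R2: moderate=0.13, some=0.71, high=0.67; AND[a·b] → w = 0.0618
R3: medium=0.85, narrow=0.96, some=0.71; AND[a·b] → w = 0.5794
R4: some=0.71, medium=0.85, narrow=0.96; AND[a·b] → w = 0.5794
Rules with consequent 'minimal': {R1, R4} → strengths 0.4000, 0.5794
Aggregate via t-conorm [a + b − a·b]: 0.7476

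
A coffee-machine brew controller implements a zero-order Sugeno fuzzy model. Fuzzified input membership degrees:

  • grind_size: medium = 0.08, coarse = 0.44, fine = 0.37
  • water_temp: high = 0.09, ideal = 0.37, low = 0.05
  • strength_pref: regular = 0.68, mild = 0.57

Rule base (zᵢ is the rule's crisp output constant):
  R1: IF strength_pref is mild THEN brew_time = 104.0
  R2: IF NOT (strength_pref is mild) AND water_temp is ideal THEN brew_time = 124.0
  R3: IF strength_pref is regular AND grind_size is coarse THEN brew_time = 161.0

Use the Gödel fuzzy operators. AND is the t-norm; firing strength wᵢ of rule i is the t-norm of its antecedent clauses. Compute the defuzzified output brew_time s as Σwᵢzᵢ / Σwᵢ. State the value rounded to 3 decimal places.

R1 (z=104.0): mild=0.57 → w = 0.57
R2 (z=124.0): ¬mild=1−0.57=0.43, ideal=0.37; AND[min(a, b)] → w = 0.37
R3 (z=161.0): regular=0.68, coarse=0.44; AND[min(a, b)] → w = 0.44
Weighted average = (0.57·104.0 + 0.37·124.0 + 0.44·161.0) / (0.57 + 0.37 + 0.44)
  = 176.0000 / 1.3800 = 127.536

127.536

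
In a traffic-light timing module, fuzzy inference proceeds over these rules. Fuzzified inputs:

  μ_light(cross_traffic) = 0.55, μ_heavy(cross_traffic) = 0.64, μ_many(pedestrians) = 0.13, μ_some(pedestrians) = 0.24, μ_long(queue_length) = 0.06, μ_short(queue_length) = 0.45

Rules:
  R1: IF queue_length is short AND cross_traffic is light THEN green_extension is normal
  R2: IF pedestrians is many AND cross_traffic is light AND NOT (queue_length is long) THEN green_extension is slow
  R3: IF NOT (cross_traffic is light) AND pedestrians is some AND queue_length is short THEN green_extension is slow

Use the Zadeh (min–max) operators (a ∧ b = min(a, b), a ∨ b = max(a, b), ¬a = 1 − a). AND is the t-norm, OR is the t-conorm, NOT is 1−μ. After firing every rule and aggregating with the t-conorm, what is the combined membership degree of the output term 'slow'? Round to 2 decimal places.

0.24

R1: short=0.45, light=0.55; AND[min(a, b)] → w = 0.45
R2: many=0.13, light=0.55, ¬long=1−0.06=0.94; AND[min(a, b)] → w = 0.13
R3: ¬light=1−0.55=0.45, some=0.24, short=0.45; AND[min(a, b)] → w = 0.24
Rules with consequent 'slow': {R2, R3} → strengths 0.13, 0.24
Aggregate via t-conorm [max(a, b)]: 0.24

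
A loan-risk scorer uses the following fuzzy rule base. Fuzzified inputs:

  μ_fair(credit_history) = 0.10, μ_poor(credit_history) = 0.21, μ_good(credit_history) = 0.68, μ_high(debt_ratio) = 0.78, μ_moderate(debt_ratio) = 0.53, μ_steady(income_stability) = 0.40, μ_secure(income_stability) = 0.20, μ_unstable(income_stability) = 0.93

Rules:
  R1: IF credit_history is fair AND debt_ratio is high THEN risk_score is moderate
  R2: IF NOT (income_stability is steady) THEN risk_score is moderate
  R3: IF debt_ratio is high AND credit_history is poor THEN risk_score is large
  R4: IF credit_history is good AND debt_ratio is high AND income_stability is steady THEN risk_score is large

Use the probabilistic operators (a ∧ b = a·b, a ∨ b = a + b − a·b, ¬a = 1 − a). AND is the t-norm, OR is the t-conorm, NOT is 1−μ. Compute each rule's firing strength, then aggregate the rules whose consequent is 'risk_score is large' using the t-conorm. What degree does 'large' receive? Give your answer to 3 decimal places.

R1: fair=0.10, high=0.78; AND[a·b] → w = 0.0780
R2: ¬steady=1−0.40=0.60 → w = 0.6000
R3: high=0.78, poor=0.21; AND[a·b] → w = 0.1638
R4: good=0.68, high=0.78, steady=0.40; AND[a·b] → w = 0.2122
Rules with consequent 'large': {R3, R4} → strengths 0.1638, 0.2122
Aggregate via t-conorm [a + b − a·b]: 0.3412

0.341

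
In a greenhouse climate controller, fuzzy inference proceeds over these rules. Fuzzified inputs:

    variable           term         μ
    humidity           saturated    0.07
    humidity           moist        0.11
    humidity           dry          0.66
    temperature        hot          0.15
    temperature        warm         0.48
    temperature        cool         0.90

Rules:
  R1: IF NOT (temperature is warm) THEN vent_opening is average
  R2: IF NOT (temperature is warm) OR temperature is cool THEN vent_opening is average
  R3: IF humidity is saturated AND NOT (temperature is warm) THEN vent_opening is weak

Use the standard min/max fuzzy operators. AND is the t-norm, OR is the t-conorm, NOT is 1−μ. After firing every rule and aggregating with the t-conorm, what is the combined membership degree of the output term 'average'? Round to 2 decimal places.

R1: ¬warm=1−0.48=0.52 → w = 0.52
R2: ¬warm=1−0.48=0.52, cool=0.90; OR[max(a, b)] → w = 0.90
R3: saturated=0.07, ¬warm=1−0.48=0.52; AND[min(a, b)] → w = 0.07
Rules with consequent 'average': {R1, R2} → strengths 0.52, 0.90
Aggregate via t-conorm [max(a, b)]: 0.90

0.90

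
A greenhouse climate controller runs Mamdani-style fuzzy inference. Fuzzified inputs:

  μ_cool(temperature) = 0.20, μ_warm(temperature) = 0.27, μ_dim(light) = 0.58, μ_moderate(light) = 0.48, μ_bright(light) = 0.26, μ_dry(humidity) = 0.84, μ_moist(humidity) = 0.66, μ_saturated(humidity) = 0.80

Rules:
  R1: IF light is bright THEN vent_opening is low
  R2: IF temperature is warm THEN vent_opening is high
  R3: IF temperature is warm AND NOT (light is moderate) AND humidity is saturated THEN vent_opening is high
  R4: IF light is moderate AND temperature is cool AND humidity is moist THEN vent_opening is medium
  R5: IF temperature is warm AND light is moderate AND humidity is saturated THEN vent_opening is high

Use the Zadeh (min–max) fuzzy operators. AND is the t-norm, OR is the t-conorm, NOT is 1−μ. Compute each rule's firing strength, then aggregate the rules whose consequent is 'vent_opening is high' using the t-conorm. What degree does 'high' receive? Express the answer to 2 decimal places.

0.27

R1: bright=0.26 → w = 0.26
R2: warm=0.27 → w = 0.27
R3: warm=0.27, ¬moderate=1−0.48=0.52, saturated=0.80; AND[min(a, b)] → w = 0.27
R4: moderate=0.48, cool=0.20, moist=0.66; AND[min(a, b)] → w = 0.20
R5: warm=0.27, moderate=0.48, saturated=0.80; AND[min(a, b)] → w = 0.27
Rules with consequent 'high': {R2, R3, R5} → strengths 0.27, 0.27, 0.27
Aggregate via t-conorm [max(a, b)]: 0.27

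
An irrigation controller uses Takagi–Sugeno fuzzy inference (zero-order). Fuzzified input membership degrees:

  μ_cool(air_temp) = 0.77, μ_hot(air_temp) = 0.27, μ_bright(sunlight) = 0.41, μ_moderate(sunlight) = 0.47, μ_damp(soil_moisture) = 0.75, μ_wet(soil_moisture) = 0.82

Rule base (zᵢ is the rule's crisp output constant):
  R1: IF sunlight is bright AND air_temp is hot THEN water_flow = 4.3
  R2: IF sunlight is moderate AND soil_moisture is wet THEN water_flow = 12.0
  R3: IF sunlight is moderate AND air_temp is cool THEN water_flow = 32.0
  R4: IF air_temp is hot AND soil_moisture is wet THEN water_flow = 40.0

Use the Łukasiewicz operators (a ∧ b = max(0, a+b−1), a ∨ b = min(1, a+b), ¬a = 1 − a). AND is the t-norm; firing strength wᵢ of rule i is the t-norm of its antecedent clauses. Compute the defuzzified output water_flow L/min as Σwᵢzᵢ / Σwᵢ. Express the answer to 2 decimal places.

23.81

R1 (z=4.3): bright=0.41, hot=0.27; AND[max(0, a+b−1)] → w = 0.00
R2 (z=12.0): moderate=0.47, wet=0.82; AND[max(0, a+b−1)] → w = 0.29
R3 (z=32.0): moderate=0.47, cool=0.77; AND[max(0, a+b−1)] → w = 0.24
R4 (z=40.0): hot=0.27, wet=0.82; AND[max(0, a+b−1)] → w = 0.09
Weighted average = (0.00·4.3 + 0.29·12.0 + 0.24·32.0 + 0.09·40.0) / (0.00 + 0.29 + 0.24 + 0.09)
  = 14.7600 / 0.6200 = 23.81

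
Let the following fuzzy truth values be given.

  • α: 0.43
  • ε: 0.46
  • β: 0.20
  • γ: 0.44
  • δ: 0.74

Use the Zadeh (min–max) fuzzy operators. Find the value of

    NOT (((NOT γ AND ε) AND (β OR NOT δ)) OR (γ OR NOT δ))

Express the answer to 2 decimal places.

NOT γ = 1 − 0.44 = 0.56
NOT γ AND ε = min(a, b) on (0.56, 0.46) = 0.46
NOT δ = 1 − 0.74 = 0.26
β OR NOT δ = max(a, b) on (0.20, 0.26) = 0.26
(NOT γ AND ε) AND (β OR NOT δ) = min(a, b) on (0.46, 0.26) = 0.26
NOT δ = 1 − 0.74 = 0.26
γ OR NOT δ = max(a, b) on (0.44, 0.26) = 0.44
((NOT γ AND ε) AND (β OR NOT δ)) OR (γ OR NOT δ) = max(a, b) on (0.26, 0.44) = 0.44
NOT (((NOT γ AND ε) AND (β OR NOT δ)) OR (γ OR NOT δ)) = 1 − 0.44 = 0.56

0.56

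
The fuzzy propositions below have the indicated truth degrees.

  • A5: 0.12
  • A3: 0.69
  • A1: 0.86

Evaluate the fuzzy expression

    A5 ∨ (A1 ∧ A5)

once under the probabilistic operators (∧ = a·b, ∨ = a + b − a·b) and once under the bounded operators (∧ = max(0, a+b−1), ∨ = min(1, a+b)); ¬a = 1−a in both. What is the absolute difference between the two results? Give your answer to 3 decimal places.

0.091

Under probabilistic:
  A1 ∧ A5 = a·b on (0.8600, 0.1200) = 0.1032
  A5 ∨ (A1 ∧ A5) = a + b − a·b on (0.1200, 0.1032) = 0.2108
  → value = 0.2108
Under bounded:
  A1 ∧ A5 = max(0, a+b−1) on (0.86, 0.12) = 0.00
  A5 ∨ (A1 ∧ A5) = min(1, a+b) on (0.12, 0.00) = 0.12
  → value = 0.1200
|0.2108 − 0.1200| = 0.091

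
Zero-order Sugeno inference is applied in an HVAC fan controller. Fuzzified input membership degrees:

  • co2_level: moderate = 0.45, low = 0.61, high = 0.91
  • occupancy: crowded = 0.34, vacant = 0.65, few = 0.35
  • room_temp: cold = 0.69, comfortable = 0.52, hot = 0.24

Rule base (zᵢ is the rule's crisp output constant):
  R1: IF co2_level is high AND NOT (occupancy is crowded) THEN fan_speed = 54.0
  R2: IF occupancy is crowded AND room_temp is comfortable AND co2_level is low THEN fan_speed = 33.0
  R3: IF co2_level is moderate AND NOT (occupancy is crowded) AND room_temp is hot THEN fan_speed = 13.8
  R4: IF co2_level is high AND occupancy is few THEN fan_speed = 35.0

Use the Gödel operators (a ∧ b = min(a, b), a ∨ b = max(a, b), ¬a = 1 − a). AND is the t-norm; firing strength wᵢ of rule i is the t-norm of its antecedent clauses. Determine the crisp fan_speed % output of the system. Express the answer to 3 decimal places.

R1 (z=54.0): high=0.91, ¬crowded=1−0.34=0.66; AND[min(a, b)] → w = 0.66
R2 (z=33.0): crowded=0.34, comfortable=0.52, low=0.61; AND[min(a, b)] → w = 0.34
R3 (z=13.8): moderate=0.45, ¬crowded=1−0.34=0.66, hot=0.24; AND[min(a, b)] → w = 0.24
R4 (z=35.0): high=0.91, few=0.35; AND[min(a, b)] → w = 0.35
Weighted average = (0.66·54.0 + 0.34·33.0 + 0.24·13.8 + 0.35·35.0) / (0.66 + 0.34 + 0.24 + 0.35)
  = 62.4220 / 1.5900 = 39.259

39.259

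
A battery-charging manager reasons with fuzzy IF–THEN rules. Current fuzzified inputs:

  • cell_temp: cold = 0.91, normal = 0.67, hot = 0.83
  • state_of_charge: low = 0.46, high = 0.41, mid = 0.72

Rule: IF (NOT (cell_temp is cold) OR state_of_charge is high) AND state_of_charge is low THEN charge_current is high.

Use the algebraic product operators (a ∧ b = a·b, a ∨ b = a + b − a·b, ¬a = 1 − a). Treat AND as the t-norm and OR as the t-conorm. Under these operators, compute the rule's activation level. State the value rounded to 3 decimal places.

0.213

firing strength: (¬cold=1−0.91=0.09 OR high=0.41) = 0.4631; AND[a·b] with low=0.46 → w = 0.2130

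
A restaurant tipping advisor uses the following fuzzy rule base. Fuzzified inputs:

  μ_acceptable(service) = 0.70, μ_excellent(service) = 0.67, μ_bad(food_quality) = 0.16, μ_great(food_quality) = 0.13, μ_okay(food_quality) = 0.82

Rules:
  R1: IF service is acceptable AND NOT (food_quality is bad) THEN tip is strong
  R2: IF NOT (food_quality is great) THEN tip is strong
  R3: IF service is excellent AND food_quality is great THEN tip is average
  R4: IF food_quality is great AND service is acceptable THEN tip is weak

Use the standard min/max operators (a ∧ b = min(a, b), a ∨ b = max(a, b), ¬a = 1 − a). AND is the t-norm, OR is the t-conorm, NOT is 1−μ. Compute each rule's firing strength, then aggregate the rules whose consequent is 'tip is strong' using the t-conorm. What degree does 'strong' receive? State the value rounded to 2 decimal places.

0.87

R1: acceptable=0.70, ¬bad=1−0.16=0.84; AND[min(a, b)] → w = 0.70
R2: ¬great=1−0.13=0.87 → w = 0.87
R3: excellent=0.67, great=0.13; AND[min(a, b)] → w = 0.13
R4: great=0.13, acceptable=0.70; AND[min(a, b)] → w = 0.13
Rules with consequent 'strong': {R1, R2} → strengths 0.70, 0.87
Aggregate via t-conorm [max(a, b)]: 0.87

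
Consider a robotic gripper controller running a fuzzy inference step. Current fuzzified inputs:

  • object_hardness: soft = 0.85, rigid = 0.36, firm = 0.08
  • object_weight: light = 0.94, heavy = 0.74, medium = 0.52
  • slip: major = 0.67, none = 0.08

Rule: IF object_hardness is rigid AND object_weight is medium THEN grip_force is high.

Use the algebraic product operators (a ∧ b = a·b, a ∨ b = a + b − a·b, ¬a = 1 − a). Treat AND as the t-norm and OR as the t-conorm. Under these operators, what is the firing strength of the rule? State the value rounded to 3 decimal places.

0.187

firing strength: rigid=0.36, medium=0.52; AND[a·b] → w = 0.1872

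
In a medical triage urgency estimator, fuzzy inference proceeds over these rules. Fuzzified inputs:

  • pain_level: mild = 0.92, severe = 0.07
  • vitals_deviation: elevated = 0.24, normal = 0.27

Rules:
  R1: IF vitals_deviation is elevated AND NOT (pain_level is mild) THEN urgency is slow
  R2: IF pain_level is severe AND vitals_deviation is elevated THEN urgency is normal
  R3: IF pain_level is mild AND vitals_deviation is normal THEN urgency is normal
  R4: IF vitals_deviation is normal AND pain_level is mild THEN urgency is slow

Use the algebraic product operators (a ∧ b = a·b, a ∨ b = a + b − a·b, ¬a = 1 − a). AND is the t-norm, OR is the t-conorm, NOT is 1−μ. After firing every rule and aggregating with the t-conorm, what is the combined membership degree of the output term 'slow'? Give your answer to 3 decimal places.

0.263

R1: elevated=0.24, ¬mild=1−0.92=0.08; AND[a·b] → w = 0.0192
R2: severe=0.07, elevated=0.24; AND[a·b] → w = 0.0168
R3: mild=0.92, normal=0.27; AND[a·b] → w = 0.2484
R4: normal=0.27, mild=0.92; AND[a·b] → w = 0.2484
Rules with consequent 'slow': {R1, R4} → strengths 0.0192, 0.2484
Aggregate via t-conorm [a + b − a·b]: 0.2628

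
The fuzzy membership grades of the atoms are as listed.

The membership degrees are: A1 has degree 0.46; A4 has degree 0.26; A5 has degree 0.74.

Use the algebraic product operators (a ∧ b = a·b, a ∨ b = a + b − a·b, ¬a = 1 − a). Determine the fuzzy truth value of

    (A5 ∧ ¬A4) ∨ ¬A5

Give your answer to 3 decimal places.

0.665

¬A4 = 1 − 0.2600 = 0.7400
A5 ∧ ¬A4 = a·b on (0.7400, 0.7400) = 0.5476
¬A5 = 1 − 0.7400 = 0.2600
(A5 ∧ ¬A4) ∨ ¬A5 = a + b − a·b on (0.5476, 0.2600) = 0.6652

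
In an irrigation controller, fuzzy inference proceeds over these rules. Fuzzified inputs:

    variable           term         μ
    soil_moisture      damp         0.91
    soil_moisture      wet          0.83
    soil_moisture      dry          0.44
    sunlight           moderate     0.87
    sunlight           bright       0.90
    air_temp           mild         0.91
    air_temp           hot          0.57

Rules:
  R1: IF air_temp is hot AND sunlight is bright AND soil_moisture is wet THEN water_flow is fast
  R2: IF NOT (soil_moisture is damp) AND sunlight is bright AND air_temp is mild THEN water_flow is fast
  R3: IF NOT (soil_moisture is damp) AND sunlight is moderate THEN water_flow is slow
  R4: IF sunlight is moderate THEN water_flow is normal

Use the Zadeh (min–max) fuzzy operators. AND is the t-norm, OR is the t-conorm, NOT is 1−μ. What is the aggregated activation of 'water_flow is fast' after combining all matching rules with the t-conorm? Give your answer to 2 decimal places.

R1: hot=0.57, bright=0.90, wet=0.83; AND[min(a, b)] → w = 0.57
R2: ¬damp=1−0.91=0.09, bright=0.90, mild=0.91; AND[min(a, b)] → w = 0.09
R3: ¬damp=1−0.91=0.09, moderate=0.87; AND[min(a, b)] → w = 0.09
R4: moderate=0.87 → w = 0.87
Rules with consequent 'fast': {R1, R2} → strengths 0.57, 0.09
Aggregate via t-conorm [max(a, b)]: 0.57

0.57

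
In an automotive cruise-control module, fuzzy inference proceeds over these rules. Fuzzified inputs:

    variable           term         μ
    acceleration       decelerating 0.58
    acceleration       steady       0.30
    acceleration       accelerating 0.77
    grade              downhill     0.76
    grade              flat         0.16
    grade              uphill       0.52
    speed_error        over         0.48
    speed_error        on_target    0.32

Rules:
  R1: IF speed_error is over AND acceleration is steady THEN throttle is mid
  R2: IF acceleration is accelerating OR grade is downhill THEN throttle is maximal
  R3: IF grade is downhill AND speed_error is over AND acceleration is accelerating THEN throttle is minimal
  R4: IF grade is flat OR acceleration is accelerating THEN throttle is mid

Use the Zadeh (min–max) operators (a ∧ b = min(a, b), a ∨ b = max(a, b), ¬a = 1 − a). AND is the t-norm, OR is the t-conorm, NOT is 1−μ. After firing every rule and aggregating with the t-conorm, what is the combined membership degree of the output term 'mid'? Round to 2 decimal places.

0.77

R1: over=0.48, steady=0.30; AND[min(a, b)] → w = 0.30
R2: accelerating=0.77, downhill=0.76; OR[max(a, b)] → w = 0.77
R3: downhill=0.76, over=0.48, accelerating=0.77; AND[min(a, b)] → w = 0.48
R4: flat=0.16, accelerating=0.77; OR[max(a, b)] → w = 0.77
Rules with consequent 'mid': {R1, R4} → strengths 0.30, 0.77
Aggregate via t-conorm [max(a, b)]: 0.77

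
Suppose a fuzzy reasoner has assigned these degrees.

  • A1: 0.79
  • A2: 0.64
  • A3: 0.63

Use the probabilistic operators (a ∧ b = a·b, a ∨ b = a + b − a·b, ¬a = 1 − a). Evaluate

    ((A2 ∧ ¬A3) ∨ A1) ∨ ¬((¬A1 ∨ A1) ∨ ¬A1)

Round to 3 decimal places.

0.861

¬A3 = 1 − 0.6300 = 0.3700
A2 ∧ ¬A3 = a·b on (0.6400, 0.3700) = 0.2368
(A2 ∧ ¬A3) ∨ A1 = a + b − a·b on (0.2368, 0.7900) = 0.8397
¬A1 = 1 − 0.7900 = 0.2100
¬A1 ∨ A1 = a + b − a·b on (0.2100, 0.7900) = 0.8341
¬A1 = 1 − 0.7900 = 0.2100
(¬A1 ∨ A1) ∨ ¬A1 = a + b − a·b on (0.8341, 0.2100) = 0.8689
¬((¬A1 ∨ A1) ∨ ¬A1) = 1 − 0.8689 = 0.1311
((A2 ∧ ¬A3) ∨ A1) ∨ ¬((¬A1 ∨ A1) ∨ ¬A1) = a + b − a·b on (0.8397, 0.1311) = 0.8607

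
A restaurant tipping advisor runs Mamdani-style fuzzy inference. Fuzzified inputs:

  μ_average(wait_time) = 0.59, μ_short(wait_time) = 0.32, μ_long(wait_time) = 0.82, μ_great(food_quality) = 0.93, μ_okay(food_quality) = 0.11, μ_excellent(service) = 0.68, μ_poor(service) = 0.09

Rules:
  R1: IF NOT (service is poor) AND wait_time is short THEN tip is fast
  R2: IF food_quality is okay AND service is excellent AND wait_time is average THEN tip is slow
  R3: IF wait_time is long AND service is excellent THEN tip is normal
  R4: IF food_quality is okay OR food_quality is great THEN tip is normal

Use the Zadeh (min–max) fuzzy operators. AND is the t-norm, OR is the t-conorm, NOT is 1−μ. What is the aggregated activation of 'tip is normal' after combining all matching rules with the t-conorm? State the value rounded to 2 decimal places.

0.93

R1: ¬poor=1−0.09=0.91, short=0.32; AND[min(a, b)] → w = 0.32
R2: okay=0.11, excellent=0.68, average=0.59; AND[min(a, b)] → w = 0.11
R3: long=0.82, excellent=0.68; AND[min(a, b)] → w = 0.68
R4: okay=0.11, great=0.93; OR[max(a, b)] → w = 0.93
Rules with consequent 'normal': {R3, R4} → strengths 0.68, 0.93
Aggregate via t-conorm [max(a, b)]: 0.93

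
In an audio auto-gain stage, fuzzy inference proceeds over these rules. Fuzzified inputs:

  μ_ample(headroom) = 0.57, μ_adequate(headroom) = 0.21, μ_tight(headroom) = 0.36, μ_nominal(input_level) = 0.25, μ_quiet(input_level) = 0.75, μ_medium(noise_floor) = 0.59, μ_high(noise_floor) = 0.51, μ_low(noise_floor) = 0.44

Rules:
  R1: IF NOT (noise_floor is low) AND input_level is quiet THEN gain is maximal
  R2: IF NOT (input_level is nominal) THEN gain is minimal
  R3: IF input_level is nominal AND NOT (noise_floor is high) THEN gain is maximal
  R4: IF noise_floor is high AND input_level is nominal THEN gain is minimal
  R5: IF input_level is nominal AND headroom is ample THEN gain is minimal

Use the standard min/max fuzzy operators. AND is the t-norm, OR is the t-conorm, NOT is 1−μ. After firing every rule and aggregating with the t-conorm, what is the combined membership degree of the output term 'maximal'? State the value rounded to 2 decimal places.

R1: ¬low=1−0.44=0.56, quiet=0.75; AND[min(a, b)] → w = 0.56
R2: ¬nominal=1−0.25=0.75 → w = 0.75
R3: nominal=0.25, ¬high=1−0.51=0.49; AND[min(a, b)] → w = 0.25
R4: high=0.51, nominal=0.25; AND[min(a, b)] → w = 0.25
R5: nominal=0.25, ample=0.57; AND[min(a, b)] → w = 0.25
Rules with consequent 'maximal': {R1, R3} → strengths 0.56, 0.25
Aggregate via t-conorm [max(a, b)]: 0.56

0.56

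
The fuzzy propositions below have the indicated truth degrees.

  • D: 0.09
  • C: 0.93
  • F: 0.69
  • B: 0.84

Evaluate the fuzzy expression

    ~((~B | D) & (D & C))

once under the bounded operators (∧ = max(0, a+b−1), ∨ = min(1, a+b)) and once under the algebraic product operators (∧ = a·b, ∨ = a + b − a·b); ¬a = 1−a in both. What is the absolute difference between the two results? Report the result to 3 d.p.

0.020

Under bounded:
  ~B = 1 − 0.84 = 0.16
  ~B | D = min(1, a+b) on (0.16, 0.09) = 0.25
  D & C = max(0, a+b−1) on (0.09, 0.93) = 0.02
  (~B | D) & (D & C) = max(0, a+b−1) on (0.25, 0.02) = 0.00
  ~((~B | D) & (D & C)) = 1 − 0.00 = 1.00
  → value = 1.0000
Under algebraic product:
  ~B = 1 − 0.8400 = 0.1600
  ~B | D = a + b − a·b on (0.1600, 0.0900) = 0.2356
  D & C = a·b on (0.0900, 0.9300) = 0.0837
  (~B | D) & (D & C) = a·b on (0.2356, 0.0837) = 0.0197
  ~((~B | D) & (D & C)) = 1 − 0.0197 = 0.9803
  → value = 0.9803
|1.0000 − 0.9803| = 0.020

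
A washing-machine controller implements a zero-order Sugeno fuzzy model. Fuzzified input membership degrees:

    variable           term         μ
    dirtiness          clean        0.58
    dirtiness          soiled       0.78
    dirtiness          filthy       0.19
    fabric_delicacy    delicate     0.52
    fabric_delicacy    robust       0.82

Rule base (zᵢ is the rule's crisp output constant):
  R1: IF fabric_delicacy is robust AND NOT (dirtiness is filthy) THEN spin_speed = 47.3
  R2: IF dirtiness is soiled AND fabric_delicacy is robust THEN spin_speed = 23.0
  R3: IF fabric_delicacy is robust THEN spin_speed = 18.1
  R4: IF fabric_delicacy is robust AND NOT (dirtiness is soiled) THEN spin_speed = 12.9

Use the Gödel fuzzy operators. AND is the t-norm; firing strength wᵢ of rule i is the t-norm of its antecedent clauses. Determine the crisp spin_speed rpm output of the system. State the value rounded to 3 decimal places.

R1 (z=47.3): robust=0.82, ¬filthy=1−0.19=0.81; AND[min(a, b)] → w = 0.81
R2 (z=23.0): soiled=0.78, robust=0.82; AND[min(a, b)] → w = 0.78
R3 (z=18.1): robust=0.82 → w = 0.82
R4 (z=12.9): robust=0.82, ¬soiled=1−0.78=0.22; AND[min(a, b)] → w = 0.22
Weighted average = (0.81·47.3 + 0.78·23.0 + 0.82·18.1 + 0.22·12.9) / (0.81 + 0.78 + 0.82 + 0.22)
  = 73.9330 / 2.6300 = 28.111

28.111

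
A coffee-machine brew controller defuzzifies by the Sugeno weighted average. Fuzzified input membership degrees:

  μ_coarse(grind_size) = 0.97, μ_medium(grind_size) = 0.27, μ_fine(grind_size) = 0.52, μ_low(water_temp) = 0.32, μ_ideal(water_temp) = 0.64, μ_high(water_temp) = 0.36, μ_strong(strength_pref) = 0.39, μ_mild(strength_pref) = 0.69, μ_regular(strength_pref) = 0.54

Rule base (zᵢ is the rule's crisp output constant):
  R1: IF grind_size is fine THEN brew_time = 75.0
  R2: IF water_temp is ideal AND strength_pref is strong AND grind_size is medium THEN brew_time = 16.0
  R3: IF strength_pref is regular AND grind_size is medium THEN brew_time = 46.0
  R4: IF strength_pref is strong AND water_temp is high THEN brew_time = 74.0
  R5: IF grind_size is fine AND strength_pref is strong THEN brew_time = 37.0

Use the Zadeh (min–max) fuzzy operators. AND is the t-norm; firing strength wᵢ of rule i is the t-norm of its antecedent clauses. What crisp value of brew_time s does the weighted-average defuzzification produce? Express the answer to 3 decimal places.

R1 (z=75.0): fine=0.52 → w = 0.52
R2 (z=16.0): ideal=0.64, strong=0.39, medium=0.27; AND[min(a, b)] → w = 0.27
R3 (z=46.0): regular=0.54, medium=0.27; AND[min(a, b)] → w = 0.27
R4 (z=74.0): strong=0.39, high=0.36; AND[min(a, b)] → w = 0.36
R5 (z=37.0): fine=0.52, strong=0.39; AND[min(a, b)] → w = 0.39
Weighted average = (0.52·75.0 + 0.27·16.0 + 0.27·46.0 + 0.36·74.0 + 0.39·37.0) / (0.52 + 0.27 + 0.27 + 0.36 + 0.39)
  = 96.8100 / 1.8100 = 53.486

53.486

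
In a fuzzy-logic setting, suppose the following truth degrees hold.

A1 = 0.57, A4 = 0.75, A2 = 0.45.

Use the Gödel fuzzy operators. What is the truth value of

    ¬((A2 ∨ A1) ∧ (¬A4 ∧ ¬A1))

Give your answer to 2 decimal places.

0.75

A2 ∨ A1 = max(a, b) on (0.45, 0.57) = 0.57
¬A4 = 1 − 0.75 = 0.25
¬A1 = 1 − 0.57 = 0.43
¬A4 ∧ ¬A1 = min(a, b) on (0.25, 0.43) = 0.25
(A2 ∨ A1) ∧ (¬A4 ∧ ¬A1) = min(a, b) on (0.57, 0.25) = 0.25
¬((A2 ∨ A1) ∧ (¬A4 ∧ ¬A1)) = 1 − 0.25 = 0.75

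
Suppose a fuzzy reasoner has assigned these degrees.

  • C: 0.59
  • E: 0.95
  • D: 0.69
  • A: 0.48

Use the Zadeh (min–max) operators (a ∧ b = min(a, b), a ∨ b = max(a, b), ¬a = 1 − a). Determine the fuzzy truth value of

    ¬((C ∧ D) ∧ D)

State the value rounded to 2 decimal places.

0.41

C ∧ D = min(a, b) on (0.59, 0.69) = 0.59
(C ∧ D) ∧ D = min(a, b) on (0.59, 0.69) = 0.59
¬((C ∧ D) ∧ D) = 1 − 0.59 = 0.41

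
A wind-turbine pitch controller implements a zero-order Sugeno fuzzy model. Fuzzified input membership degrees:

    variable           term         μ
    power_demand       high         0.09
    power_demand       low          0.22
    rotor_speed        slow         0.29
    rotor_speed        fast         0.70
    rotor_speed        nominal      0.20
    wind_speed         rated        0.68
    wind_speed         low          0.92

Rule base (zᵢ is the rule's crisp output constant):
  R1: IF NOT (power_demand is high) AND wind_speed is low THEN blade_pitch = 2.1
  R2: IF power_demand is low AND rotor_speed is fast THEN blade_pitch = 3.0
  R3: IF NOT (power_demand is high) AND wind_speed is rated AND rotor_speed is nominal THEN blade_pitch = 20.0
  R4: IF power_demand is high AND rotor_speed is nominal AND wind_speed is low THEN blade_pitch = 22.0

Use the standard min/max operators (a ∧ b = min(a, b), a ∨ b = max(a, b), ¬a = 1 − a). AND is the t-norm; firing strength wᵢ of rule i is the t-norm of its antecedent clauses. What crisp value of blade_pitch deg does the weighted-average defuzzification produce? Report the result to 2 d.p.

6.02

R1 (z=2.1): ¬high=1−0.09=0.91, low=0.92; AND[min(a, b)] → w = 0.91
R2 (z=3.0): low=0.22, fast=0.70; AND[min(a, b)] → w = 0.22
R3 (z=20.0): ¬high=1−0.09=0.91, rated=0.68, nominal=0.20; AND[min(a, b)] → w = 0.20
R4 (z=22.0): high=0.09, nominal=0.20, low=0.92; AND[min(a, b)] → w = 0.09
Weighted average = (0.91·2.1 + 0.22·3.0 + 0.20·20.0 + 0.09·22.0) / (0.91 + 0.22 + 0.20 + 0.09)
  = 8.5510 / 1.4200 = 6.02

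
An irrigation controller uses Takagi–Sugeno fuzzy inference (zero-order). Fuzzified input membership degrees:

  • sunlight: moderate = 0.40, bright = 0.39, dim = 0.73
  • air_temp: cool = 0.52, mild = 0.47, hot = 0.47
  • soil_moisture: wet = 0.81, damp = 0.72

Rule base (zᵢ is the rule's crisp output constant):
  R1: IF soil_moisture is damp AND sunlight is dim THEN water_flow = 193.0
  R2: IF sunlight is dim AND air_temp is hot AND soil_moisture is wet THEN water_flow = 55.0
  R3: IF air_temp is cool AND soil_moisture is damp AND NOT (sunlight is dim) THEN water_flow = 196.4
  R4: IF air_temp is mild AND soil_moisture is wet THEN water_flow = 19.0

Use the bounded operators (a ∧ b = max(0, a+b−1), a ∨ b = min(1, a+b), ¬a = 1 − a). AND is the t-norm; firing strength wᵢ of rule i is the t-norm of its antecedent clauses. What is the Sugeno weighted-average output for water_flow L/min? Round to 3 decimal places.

R1 (z=193.0): damp=0.72, dim=0.73; AND[max(0, a+b−1)] → w = 0.45
R2 (z=55.0): dim=0.73, hot=0.47, wet=0.81; AND[max(0, a+b−1)] → w = 0.01
R3 (z=196.4): cool=0.52, damp=0.72, ¬dim=1−0.73=0.27; AND[max(0, a+b−1)] → w = 0.00
R4 (z=19.0): mild=0.47, wet=0.81; AND[max(0, a+b−1)] → w = 0.28
Weighted average = (0.45·193.0 + 0.01·55.0 + 0.00·196.4 + 0.28·19.0) / (0.45 + 0.01 + 0.00 + 0.28)
  = 92.7200 / 0.7400 = 125.297

125.297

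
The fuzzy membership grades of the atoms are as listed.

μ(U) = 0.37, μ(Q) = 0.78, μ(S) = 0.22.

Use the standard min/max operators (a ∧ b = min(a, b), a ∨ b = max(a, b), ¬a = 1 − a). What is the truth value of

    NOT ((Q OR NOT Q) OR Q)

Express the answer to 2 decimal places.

0.22

NOT Q = 1 − 0.78 = 0.22
Q OR NOT Q = max(a, b) on (0.78, 0.22) = 0.78
(Q OR NOT Q) OR Q = max(a, b) on (0.78, 0.78) = 0.78
NOT ((Q OR NOT Q) OR Q) = 1 − 0.78 = 0.22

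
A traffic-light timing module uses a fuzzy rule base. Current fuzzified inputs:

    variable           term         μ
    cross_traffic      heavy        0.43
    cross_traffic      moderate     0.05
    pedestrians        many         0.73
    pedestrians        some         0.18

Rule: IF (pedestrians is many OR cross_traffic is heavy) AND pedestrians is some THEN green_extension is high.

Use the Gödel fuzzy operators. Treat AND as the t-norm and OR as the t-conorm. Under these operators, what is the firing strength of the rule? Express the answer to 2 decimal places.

firing strength: (many=0.73 OR heavy=0.43) = 0.73; AND[min(a, b)] with some=0.18 → w = 0.18

0.18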